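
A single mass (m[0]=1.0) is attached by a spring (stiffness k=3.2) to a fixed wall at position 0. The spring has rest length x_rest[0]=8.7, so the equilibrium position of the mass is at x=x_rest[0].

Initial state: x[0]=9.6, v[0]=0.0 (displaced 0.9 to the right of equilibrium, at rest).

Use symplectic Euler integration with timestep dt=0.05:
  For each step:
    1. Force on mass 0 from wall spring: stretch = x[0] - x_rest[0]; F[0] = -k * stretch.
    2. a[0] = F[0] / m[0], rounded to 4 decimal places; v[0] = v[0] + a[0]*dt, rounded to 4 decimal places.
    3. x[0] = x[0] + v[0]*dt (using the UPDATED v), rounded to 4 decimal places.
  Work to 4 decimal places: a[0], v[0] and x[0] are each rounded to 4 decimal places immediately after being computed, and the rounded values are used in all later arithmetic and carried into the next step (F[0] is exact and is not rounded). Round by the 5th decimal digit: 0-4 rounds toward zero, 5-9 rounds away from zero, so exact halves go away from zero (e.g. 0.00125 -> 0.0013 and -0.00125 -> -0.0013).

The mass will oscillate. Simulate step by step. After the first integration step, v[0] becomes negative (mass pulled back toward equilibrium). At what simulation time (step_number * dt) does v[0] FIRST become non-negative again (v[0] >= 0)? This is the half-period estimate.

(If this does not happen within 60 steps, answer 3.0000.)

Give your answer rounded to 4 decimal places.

Answer: 1.8000

Derivation:
Step 0: x=[9.6000] v=[0.0000]
Step 1: x=[9.5928] v=[-0.1440]
Step 2: x=[9.5785] v=[-0.2869]
Step 3: x=[9.5571] v=[-0.4275]
Step 4: x=[9.5289] v=[-0.5646]
Step 5: x=[9.4940] v=[-0.6972]
Step 6: x=[9.4528] v=[-0.8242]
Step 7: x=[9.4056] v=[-0.9447]
Step 8: x=[9.3527] v=[-1.0576]
Step 9: x=[9.2946] v=[-1.1620]
Step 10: x=[9.2317] v=[-1.2571]
Step 11: x=[9.1646] v=[-1.3422]
Step 12: x=[9.0938] v=[-1.4165]
Step 13: x=[9.0198] v=[-1.4795]
Step 14: x=[8.9433] v=[-1.5307]
Step 15: x=[8.8648] v=[-1.5696]
Step 16: x=[8.7850] v=[-1.5960]
Step 17: x=[8.7045] v=[-1.6096]
Step 18: x=[8.6240] v=[-1.6103]
Step 19: x=[8.5441] v=[-1.5981]
Step 20: x=[8.4654] v=[-1.5732]
Step 21: x=[8.3886] v=[-1.5357]
Step 22: x=[8.3143] v=[-1.4859]
Step 23: x=[8.2431] v=[-1.4242]
Step 24: x=[8.1755] v=[-1.3511]
Step 25: x=[8.1121] v=[-1.2672]
Step 26: x=[8.0534] v=[-1.1731]
Step 27: x=[7.9999] v=[-1.0696]
Step 28: x=[7.9520] v=[-0.9576]
Step 29: x=[7.9101] v=[-0.8379]
Step 30: x=[7.8745] v=[-0.7115]
Step 31: x=[7.8455] v=[-0.5794]
Step 32: x=[7.8234] v=[-0.4427]
Step 33: x=[7.8083] v=[-0.3024]
Step 34: x=[7.8003] v=[-0.1597]
Step 35: x=[7.7995] v=[-0.0158]
Step 36: x=[7.8059] v=[0.1283]
First v>=0 after going negative at step 36, time=1.8000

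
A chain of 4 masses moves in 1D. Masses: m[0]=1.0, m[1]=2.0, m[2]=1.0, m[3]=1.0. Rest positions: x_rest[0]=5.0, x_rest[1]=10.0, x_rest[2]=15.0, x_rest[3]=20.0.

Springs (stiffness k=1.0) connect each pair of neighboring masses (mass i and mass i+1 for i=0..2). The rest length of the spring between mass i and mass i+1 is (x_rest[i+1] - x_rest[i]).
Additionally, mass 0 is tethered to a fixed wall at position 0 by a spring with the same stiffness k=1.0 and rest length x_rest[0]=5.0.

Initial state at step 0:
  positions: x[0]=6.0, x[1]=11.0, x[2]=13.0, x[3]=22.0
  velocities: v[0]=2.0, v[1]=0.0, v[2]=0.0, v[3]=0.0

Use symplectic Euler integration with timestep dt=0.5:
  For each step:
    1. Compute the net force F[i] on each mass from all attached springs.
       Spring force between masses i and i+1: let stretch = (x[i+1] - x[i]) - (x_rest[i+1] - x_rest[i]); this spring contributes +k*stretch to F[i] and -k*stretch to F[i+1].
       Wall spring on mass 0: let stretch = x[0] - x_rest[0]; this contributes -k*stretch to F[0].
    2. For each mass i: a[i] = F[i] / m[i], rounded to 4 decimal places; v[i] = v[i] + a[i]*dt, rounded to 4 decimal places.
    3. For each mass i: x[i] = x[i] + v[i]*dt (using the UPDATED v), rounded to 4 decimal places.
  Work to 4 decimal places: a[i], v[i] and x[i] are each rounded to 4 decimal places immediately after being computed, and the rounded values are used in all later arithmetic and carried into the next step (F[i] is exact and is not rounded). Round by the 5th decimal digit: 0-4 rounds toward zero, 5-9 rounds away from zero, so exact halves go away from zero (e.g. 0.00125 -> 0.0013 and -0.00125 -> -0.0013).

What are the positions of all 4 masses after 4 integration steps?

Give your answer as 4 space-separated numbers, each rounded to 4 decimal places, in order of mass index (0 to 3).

Answer: 4.7930 10.8556 17.7286 19.3165

Derivation:
Step 0: x=[6.0000 11.0000 13.0000 22.0000] v=[2.0000 0.0000 0.0000 0.0000]
Step 1: x=[6.7500 10.6250 14.7500 21.0000] v=[1.5000 -0.7500 3.5000 -2.0000]
Step 2: x=[6.7813 10.2813 17.0313 19.6875] v=[0.0625 -0.6875 4.5625 -2.6250]
Step 3: x=[5.9922 10.3438 18.2891 18.9610] v=[-1.5782 0.1250 2.5156 -1.4531]
Step 4: x=[4.7930 10.8556 17.7286 19.3165] v=[-2.3985 1.0235 -1.1211 0.7110]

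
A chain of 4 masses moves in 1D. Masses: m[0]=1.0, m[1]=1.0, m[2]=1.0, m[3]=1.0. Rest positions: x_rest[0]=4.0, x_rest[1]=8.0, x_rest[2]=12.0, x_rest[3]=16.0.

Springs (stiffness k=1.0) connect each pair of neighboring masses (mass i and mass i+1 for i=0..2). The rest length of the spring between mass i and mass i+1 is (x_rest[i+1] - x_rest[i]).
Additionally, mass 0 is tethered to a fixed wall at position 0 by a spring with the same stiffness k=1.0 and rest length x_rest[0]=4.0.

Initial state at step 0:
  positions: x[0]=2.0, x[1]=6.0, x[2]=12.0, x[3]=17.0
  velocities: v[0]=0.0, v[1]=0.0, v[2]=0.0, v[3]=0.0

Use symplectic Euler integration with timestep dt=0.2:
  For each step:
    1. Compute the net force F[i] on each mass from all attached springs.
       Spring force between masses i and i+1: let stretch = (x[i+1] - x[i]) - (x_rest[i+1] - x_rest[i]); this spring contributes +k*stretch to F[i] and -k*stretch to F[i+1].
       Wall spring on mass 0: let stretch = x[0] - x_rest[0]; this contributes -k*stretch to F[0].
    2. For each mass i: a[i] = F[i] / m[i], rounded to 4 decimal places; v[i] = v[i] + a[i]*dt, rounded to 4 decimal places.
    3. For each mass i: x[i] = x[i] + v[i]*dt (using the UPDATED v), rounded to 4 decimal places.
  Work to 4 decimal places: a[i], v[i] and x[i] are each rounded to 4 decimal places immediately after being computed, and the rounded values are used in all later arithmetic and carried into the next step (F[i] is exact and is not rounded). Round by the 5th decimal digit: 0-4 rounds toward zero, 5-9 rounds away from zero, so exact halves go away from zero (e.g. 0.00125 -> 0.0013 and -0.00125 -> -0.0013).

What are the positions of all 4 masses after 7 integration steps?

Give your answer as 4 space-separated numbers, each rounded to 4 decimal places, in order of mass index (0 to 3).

Step 0: x=[2.0000 6.0000 12.0000 17.0000] v=[0.0000 0.0000 0.0000 0.0000]
Step 1: x=[2.0800 6.0800 11.9600 16.9600] v=[0.4000 0.4000 -0.2000 -0.2000]
Step 2: x=[2.2368 6.2352 11.8848 16.8800] v=[0.7840 0.7760 -0.3760 -0.4000]
Step 3: x=[2.4641 6.4564 11.7834 16.7602] v=[1.1363 1.1062 -0.5069 -0.5990]
Step 4: x=[2.7525 6.7310 11.6680 16.6013] v=[1.4419 1.3731 -0.5769 -0.7944]
Step 5: x=[3.0899 7.0440 11.5525 16.4051] v=[1.6871 1.5648 -0.5776 -0.9811]
Step 6: x=[3.4619 7.3791 11.4507 16.1748] v=[1.8599 1.6757 -0.5088 -1.1516]
Step 7: x=[3.8521 7.7204 11.3750 15.9155] v=[1.9510 1.7066 -0.3783 -1.2964]

Answer: 3.8521 7.7204 11.3750 15.9155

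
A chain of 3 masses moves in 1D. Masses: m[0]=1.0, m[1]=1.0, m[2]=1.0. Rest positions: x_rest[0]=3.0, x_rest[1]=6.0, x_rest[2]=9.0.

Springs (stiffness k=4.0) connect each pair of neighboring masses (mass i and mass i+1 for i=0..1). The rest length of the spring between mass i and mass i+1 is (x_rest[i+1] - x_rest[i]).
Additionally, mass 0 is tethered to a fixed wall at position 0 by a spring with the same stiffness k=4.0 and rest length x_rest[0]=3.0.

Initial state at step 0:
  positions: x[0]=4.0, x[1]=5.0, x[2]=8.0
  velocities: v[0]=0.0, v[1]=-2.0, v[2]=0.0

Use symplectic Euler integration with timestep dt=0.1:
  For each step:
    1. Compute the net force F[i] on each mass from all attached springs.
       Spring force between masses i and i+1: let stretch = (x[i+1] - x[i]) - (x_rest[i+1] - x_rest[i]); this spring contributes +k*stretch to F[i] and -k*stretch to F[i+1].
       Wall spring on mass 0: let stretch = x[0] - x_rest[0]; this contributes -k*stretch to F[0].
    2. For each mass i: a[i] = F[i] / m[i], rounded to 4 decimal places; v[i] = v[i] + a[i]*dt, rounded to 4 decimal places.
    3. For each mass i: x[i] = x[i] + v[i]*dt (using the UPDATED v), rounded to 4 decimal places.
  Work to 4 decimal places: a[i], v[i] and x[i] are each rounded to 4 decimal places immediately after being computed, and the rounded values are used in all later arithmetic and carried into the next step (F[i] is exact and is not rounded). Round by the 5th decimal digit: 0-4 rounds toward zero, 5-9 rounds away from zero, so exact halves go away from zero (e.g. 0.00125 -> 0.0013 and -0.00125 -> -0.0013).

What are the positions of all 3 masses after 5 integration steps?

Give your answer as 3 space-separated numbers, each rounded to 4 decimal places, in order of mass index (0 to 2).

Step 0: x=[4.0000 5.0000 8.0000] v=[0.0000 -2.0000 0.0000]
Step 1: x=[3.8800 4.8800 8.0000] v=[-1.2000 -1.2000 0.0000]
Step 2: x=[3.6448 4.8448 7.9952] v=[-2.3520 -0.3520 -0.0480]
Step 3: x=[3.3118 4.8876 7.9844] v=[-3.3299 0.4282 -0.1082]
Step 4: x=[2.9094 4.9913 7.9697] v=[-4.0243 1.0366 -0.1469]
Step 5: x=[2.4739 5.1308 7.9559] v=[-4.3553 1.3952 -0.1383]

Answer: 2.4739 5.1308 7.9559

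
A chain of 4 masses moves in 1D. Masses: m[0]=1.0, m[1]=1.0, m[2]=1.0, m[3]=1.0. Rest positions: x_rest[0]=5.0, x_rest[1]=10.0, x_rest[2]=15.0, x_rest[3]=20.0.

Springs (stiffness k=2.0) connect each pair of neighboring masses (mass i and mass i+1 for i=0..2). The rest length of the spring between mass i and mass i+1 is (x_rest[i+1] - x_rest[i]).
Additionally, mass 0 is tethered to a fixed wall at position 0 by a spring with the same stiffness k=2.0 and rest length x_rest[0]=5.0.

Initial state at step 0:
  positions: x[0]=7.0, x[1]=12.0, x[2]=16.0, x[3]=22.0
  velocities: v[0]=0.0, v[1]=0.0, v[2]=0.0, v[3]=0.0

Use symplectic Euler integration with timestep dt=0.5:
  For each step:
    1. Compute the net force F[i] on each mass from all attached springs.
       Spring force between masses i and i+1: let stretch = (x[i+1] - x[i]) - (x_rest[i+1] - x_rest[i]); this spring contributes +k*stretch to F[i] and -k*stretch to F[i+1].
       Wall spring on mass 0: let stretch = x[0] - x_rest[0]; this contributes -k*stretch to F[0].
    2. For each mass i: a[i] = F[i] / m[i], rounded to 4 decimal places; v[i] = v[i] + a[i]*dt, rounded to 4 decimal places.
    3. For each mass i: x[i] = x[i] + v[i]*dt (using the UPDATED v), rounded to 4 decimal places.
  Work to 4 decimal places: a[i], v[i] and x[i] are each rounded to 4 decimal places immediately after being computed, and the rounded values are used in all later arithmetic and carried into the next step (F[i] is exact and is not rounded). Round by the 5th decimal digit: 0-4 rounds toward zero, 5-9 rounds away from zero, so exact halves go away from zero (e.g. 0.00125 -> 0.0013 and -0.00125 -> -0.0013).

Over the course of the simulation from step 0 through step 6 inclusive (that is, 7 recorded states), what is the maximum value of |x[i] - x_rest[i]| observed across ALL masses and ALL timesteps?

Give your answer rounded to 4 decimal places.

Answer: 2.5000

Derivation:
Step 0: x=[7.0000 12.0000 16.0000 22.0000] v=[0.0000 0.0000 0.0000 0.0000]
Step 1: x=[6.0000 11.5000 17.0000 21.5000] v=[-2.0000 -1.0000 2.0000 -1.0000]
Step 2: x=[4.7500 11.0000 17.5000 21.2500] v=[-2.5000 -1.0000 1.0000 -0.5000]
Step 3: x=[4.2500 10.6250 16.6250 21.6250] v=[-1.0000 -0.7500 -1.7500 0.7500]
Step 4: x=[4.8125 10.0625 15.2500 22.0000] v=[1.1250 -1.1250 -2.7500 0.7500]
Step 5: x=[5.5938 9.4688 14.6563 21.5000] v=[1.5625 -1.1875 -1.1875 -1.0000]
Step 6: x=[5.5157 9.5313 14.8907 20.0782] v=[-0.1563 0.1250 0.4687 -2.8437]
Max displacement = 2.5000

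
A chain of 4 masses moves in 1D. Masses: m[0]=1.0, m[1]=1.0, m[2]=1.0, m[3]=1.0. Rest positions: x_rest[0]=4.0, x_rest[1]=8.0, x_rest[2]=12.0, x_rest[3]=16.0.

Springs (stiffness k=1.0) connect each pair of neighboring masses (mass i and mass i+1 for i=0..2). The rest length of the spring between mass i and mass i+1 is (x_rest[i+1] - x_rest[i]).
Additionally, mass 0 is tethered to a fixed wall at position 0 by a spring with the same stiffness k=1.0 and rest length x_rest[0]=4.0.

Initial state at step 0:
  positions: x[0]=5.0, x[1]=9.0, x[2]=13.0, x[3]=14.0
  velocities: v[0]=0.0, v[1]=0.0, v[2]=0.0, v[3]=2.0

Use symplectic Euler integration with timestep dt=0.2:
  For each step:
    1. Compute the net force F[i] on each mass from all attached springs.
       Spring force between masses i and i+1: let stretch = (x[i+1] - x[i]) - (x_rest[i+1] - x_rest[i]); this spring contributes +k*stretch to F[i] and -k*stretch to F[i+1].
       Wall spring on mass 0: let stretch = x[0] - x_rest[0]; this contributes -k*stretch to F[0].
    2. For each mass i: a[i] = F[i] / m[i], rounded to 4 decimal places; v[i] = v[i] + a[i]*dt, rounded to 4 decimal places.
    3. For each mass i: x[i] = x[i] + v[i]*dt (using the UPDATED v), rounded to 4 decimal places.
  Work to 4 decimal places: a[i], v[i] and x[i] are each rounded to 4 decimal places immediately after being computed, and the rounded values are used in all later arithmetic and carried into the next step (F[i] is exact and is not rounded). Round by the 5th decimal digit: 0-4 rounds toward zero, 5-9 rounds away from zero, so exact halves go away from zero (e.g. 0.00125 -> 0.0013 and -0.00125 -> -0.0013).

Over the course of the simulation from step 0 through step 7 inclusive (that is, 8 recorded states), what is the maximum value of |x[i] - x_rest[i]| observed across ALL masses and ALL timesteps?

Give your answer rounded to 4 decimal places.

Step 0: x=[5.0000 9.0000 13.0000 14.0000] v=[0.0000 0.0000 0.0000 2.0000]
Step 1: x=[4.9600 9.0000 12.8800 14.5200] v=[-0.2000 0.0000 -0.6000 2.6000]
Step 2: x=[4.8832 8.9936 12.6704 15.1344] v=[-0.3840 -0.0320 -1.0480 3.0720]
Step 3: x=[4.7755 8.9699 12.4123 15.8102] v=[-0.5386 -0.1187 -1.2906 3.3792]
Step 4: x=[4.6445 8.9161 12.1524 16.5101] v=[-0.6548 -0.2691 -1.2995 3.4996]
Step 5: x=[4.4986 8.8209 11.9374 17.1957] v=[-0.7294 -0.4762 -1.0752 3.4281]
Step 6: x=[4.3457 8.6774 11.8080 17.8310] v=[-0.7647 -0.7174 -0.6468 3.1764]
Step 7: x=[4.1922 8.4859 11.7943 18.3854] v=[-0.7675 -0.9576 -0.0683 2.7718]
Max displacement = 2.3854

Answer: 2.3854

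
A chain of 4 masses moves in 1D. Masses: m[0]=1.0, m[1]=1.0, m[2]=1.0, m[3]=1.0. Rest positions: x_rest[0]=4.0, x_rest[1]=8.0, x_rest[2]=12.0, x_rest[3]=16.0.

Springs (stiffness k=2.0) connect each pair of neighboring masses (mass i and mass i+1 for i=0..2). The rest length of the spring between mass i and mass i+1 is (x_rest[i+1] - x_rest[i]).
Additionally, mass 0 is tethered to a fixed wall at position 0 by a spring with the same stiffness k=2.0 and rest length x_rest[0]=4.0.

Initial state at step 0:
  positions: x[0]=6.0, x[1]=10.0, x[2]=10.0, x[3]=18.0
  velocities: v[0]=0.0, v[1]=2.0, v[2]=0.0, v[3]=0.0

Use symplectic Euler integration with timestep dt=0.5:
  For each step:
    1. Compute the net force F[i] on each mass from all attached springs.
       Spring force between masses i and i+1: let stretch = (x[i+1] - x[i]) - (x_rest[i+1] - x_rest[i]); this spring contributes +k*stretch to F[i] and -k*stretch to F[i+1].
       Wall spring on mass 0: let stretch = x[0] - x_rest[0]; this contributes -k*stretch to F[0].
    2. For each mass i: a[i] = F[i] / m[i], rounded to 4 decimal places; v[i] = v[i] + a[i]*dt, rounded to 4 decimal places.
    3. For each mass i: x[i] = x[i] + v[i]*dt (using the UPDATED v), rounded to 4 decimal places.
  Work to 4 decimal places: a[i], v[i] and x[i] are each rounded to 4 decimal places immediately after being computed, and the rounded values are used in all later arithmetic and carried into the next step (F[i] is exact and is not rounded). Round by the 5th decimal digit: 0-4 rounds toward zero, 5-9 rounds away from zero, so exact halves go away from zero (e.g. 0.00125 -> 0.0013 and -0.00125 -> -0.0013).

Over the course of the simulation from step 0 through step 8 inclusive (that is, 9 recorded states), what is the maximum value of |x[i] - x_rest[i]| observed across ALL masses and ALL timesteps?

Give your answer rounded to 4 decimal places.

Step 0: x=[6.0000 10.0000 10.0000 18.0000] v=[0.0000 2.0000 0.0000 0.0000]
Step 1: x=[5.0000 9.0000 14.0000 16.0000] v=[-2.0000 -2.0000 8.0000 -4.0000]
Step 2: x=[3.5000 8.5000 16.5000 15.0000] v=[-3.0000 -1.0000 5.0000 -2.0000]
Step 3: x=[2.7500 9.5000 14.2500 16.7500] v=[-1.5000 2.0000 -4.5000 3.5000]
Step 4: x=[4.0000 9.5000 10.8750 19.2500] v=[2.5000 0.0000 -6.7500 5.0000]
Step 5: x=[6.0000 7.4375 11.0000 19.5625] v=[4.0000 -4.1250 0.2500 0.6250]
Step 6: x=[5.7188 6.4375 13.6250 17.5938] v=[-0.5625 -2.0000 5.2500 -3.9375]
Step 7: x=[2.9375 8.6719 14.6407 15.6407] v=[-5.5626 4.4688 2.0313 -3.9063]
Step 8: x=[1.5547 11.0235 13.1720 15.1876] v=[-2.7657 4.7032 -2.9375 -0.9063]
Max displacement = 4.5000

Answer: 4.5000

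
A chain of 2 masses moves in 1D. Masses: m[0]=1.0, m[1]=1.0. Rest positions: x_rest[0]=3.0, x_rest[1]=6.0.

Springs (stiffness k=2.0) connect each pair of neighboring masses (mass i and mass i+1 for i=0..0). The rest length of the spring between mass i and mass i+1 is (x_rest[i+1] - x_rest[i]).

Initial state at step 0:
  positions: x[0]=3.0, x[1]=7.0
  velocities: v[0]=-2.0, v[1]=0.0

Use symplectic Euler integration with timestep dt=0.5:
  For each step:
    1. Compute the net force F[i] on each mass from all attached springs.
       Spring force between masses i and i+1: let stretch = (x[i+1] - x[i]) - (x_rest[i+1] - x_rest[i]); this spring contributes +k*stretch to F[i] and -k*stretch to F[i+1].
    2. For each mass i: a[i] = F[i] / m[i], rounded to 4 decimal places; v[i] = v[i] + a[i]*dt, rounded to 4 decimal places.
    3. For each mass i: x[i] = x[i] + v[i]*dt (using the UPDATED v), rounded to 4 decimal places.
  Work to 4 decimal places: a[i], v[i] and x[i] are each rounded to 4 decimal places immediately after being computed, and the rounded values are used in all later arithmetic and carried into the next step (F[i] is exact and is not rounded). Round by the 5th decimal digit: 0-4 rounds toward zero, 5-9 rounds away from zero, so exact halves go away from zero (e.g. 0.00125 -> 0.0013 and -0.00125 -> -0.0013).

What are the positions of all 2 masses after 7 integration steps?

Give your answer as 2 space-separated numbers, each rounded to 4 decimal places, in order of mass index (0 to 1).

Step 0: x=[3.0000 7.0000] v=[-2.0000 0.0000]
Step 1: x=[2.5000 6.5000] v=[-1.0000 -1.0000]
Step 2: x=[2.5000 5.5000] v=[0.0000 -2.0000]
Step 3: x=[2.5000 4.5000] v=[0.0000 -2.0000]
Step 4: x=[2.0000 4.0000] v=[-1.0000 -1.0000]
Step 5: x=[1.0000 4.0000] v=[-2.0000 0.0000]
Step 6: x=[0.0000 4.0000] v=[-2.0000 0.0000]
Step 7: x=[-0.5000 3.5000] v=[-1.0000 -1.0000]

Answer: -0.5000 3.5000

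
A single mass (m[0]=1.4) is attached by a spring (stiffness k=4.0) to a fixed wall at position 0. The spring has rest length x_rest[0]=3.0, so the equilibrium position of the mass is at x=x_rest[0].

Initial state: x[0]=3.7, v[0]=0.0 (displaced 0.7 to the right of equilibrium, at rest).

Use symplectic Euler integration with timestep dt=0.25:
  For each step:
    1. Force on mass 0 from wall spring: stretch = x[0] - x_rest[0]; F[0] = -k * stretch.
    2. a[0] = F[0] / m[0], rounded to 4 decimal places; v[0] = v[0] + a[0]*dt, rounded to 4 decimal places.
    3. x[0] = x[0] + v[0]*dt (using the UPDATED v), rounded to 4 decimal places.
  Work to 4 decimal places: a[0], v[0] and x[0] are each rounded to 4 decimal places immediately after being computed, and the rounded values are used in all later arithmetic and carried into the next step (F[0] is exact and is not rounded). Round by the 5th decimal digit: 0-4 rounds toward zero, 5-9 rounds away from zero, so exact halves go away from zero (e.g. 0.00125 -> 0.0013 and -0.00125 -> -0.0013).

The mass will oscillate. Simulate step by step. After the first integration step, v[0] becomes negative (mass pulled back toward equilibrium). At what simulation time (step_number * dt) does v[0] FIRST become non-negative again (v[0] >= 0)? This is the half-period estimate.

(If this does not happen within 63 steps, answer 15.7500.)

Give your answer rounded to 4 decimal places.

Step 0: x=[3.7000] v=[0.0000]
Step 1: x=[3.5750] v=[-0.5000]
Step 2: x=[3.3473] v=[-0.9107]
Step 3: x=[3.0576] v=[-1.1588]
Step 4: x=[2.7576] v=[-1.2000]
Step 5: x=[2.5009] v=[-1.0269]
Step 6: x=[2.3333] v=[-0.6704]
Step 7: x=[2.2848] v=[-0.1942]
Step 8: x=[2.3640] v=[0.3167]
First v>=0 after going negative at step 8, time=2.0000

Answer: 2.0000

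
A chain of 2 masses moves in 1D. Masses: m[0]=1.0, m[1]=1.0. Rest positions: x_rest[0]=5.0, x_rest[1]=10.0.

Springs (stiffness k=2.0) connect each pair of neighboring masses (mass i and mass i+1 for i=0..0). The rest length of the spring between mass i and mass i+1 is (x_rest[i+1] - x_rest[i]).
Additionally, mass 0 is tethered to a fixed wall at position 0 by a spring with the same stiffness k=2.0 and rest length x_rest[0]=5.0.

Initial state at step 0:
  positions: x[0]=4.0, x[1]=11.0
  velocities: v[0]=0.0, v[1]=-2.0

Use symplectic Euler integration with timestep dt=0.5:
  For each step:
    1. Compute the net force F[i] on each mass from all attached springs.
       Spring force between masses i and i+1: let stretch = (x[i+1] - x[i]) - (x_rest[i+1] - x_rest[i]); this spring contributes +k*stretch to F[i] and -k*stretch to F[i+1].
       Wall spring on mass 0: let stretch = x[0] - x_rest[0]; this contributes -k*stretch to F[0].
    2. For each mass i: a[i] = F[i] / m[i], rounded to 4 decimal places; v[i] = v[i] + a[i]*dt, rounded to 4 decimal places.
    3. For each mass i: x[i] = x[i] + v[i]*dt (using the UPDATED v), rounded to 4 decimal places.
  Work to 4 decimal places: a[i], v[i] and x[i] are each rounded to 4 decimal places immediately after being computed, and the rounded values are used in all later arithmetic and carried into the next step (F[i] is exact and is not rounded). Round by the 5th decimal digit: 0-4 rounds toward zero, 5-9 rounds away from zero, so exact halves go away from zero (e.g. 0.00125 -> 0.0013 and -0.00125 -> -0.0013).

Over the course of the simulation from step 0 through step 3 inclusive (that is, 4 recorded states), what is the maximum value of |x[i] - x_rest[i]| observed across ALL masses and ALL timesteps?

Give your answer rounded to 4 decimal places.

Answer: 2.2500

Derivation:
Step 0: x=[4.0000 11.0000] v=[0.0000 -2.0000]
Step 1: x=[5.5000 9.0000] v=[3.0000 -4.0000]
Step 2: x=[6.0000 7.7500] v=[1.0000 -2.5000]
Step 3: x=[4.3750 8.1250] v=[-3.2500 0.7500]
Max displacement = 2.2500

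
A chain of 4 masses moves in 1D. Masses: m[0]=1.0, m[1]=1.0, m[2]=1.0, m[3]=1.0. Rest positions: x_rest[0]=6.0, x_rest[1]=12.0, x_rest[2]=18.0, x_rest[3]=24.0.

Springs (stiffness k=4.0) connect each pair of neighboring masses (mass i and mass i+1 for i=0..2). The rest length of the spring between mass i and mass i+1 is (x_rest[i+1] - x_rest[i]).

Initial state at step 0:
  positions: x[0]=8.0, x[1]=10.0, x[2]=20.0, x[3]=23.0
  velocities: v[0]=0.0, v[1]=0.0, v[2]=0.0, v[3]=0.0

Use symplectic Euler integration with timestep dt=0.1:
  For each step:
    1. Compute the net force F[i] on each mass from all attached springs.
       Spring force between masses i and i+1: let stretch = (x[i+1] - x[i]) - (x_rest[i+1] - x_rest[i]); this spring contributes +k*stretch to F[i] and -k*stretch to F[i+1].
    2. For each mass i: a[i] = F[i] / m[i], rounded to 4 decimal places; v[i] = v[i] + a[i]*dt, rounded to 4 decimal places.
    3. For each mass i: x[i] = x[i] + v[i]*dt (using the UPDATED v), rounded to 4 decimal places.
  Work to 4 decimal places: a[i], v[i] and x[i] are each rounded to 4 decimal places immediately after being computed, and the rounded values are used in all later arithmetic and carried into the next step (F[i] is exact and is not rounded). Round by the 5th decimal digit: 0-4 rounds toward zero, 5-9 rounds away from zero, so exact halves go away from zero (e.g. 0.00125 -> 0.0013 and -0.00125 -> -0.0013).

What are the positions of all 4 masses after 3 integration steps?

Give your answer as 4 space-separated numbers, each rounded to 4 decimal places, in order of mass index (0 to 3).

Answer: 7.1335 11.7098 18.5144 23.6422

Derivation:
Step 0: x=[8.0000 10.0000 20.0000 23.0000] v=[0.0000 0.0000 0.0000 0.0000]
Step 1: x=[7.8400 10.3200 19.7200 23.1200] v=[-1.6000 3.2000 -2.8000 1.2000]
Step 2: x=[7.5392 10.9168 19.2000 23.3440] v=[-3.0080 5.9680 -5.2000 2.2400]
Step 3: x=[7.1335 11.7098 18.5144 23.6422] v=[-4.0570 7.9302 -6.8557 2.9824]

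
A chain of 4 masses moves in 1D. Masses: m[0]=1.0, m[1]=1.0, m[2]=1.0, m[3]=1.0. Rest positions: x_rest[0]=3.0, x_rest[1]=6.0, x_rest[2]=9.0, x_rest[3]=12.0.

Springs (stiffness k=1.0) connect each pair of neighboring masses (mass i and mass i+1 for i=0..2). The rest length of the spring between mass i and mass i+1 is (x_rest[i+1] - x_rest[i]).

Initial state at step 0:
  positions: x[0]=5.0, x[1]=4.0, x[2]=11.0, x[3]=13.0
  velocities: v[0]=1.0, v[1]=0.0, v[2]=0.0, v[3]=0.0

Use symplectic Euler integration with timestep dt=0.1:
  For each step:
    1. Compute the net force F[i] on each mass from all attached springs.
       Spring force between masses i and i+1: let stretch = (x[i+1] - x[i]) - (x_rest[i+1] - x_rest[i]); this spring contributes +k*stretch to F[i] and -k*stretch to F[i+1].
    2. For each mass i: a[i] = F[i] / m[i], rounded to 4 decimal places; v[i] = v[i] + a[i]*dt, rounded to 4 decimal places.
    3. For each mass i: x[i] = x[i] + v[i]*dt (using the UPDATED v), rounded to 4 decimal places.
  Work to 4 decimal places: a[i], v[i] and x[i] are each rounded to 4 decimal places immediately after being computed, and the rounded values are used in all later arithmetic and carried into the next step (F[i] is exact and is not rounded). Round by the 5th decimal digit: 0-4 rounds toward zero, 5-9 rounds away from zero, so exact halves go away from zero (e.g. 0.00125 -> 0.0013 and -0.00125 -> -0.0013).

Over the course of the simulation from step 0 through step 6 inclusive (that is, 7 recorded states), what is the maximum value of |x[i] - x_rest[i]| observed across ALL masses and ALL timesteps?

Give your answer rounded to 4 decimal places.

Step 0: x=[5.0000 4.0000 11.0000 13.0000] v=[1.0000 0.0000 0.0000 0.0000]
Step 1: x=[5.0600 4.0800 10.9500 13.0100] v=[0.6000 0.8000 -0.5000 0.1000]
Step 2: x=[5.0802 4.2385 10.8519 13.0294] v=[0.2020 1.5850 -0.9810 0.1940]
Step 3: x=[5.0620 4.4716 10.7094 13.0570] v=[-0.1822 2.3305 -1.4246 0.2763]
Step 4: x=[5.0079 4.7729 10.5280 13.0912] v=[-0.5412 3.0133 -1.8136 0.3415]
Step 5: x=[4.9214 5.1341 10.3147 13.1297] v=[-0.8647 3.6123 -2.1328 0.3852]
Step 6: x=[4.8071 5.5450 10.0778 13.1701] v=[-1.1434 4.1091 -2.3694 0.4037]
Max displacement = 2.0802

Answer: 2.0802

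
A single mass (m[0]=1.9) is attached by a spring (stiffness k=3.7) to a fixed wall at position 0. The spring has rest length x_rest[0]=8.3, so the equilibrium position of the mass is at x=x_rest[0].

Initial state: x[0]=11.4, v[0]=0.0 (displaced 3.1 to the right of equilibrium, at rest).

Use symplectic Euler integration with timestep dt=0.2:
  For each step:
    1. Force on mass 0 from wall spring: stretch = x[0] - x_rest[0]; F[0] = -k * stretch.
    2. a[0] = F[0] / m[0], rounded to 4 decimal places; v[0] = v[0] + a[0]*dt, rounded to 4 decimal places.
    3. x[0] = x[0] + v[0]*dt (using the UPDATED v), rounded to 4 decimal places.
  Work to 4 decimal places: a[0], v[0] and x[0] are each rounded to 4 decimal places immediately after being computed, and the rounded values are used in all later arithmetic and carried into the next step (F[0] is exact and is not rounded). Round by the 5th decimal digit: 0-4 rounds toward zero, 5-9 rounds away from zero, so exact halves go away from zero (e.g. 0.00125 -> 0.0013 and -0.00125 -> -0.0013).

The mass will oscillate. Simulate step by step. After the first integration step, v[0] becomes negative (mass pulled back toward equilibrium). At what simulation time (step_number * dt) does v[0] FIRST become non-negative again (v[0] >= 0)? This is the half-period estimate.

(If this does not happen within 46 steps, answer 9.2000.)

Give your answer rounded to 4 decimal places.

Answer: 2.4000

Derivation:
Step 0: x=[11.4000] v=[0.0000]
Step 1: x=[11.1585] v=[-1.2074]
Step 2: x=[10.6944] v=[-2.3207]
Step 3: x=[10.0437] v=[-3.2533]
Step 4: x=[9.2572] v=[-3.9324]
Step 5: x=[8.3962] v=[-4.3052]
Step 6: x=[7.5277] v=[-4.3427]
Step 7: x=[6.7193] v=[-4.0419]
Step 8: x=[6.0340] v=[-3.4263]
Step 9: x=[5.5252] v=[-2.5438]
Step 10: x=[5.2326] v=[-1.4631]
Step 11: x=[5.1789] v=[-0.2684]
Step 12: x=[5.3683] v=[0.9472]
First v>=0 after going negative at step 12, time=2.4000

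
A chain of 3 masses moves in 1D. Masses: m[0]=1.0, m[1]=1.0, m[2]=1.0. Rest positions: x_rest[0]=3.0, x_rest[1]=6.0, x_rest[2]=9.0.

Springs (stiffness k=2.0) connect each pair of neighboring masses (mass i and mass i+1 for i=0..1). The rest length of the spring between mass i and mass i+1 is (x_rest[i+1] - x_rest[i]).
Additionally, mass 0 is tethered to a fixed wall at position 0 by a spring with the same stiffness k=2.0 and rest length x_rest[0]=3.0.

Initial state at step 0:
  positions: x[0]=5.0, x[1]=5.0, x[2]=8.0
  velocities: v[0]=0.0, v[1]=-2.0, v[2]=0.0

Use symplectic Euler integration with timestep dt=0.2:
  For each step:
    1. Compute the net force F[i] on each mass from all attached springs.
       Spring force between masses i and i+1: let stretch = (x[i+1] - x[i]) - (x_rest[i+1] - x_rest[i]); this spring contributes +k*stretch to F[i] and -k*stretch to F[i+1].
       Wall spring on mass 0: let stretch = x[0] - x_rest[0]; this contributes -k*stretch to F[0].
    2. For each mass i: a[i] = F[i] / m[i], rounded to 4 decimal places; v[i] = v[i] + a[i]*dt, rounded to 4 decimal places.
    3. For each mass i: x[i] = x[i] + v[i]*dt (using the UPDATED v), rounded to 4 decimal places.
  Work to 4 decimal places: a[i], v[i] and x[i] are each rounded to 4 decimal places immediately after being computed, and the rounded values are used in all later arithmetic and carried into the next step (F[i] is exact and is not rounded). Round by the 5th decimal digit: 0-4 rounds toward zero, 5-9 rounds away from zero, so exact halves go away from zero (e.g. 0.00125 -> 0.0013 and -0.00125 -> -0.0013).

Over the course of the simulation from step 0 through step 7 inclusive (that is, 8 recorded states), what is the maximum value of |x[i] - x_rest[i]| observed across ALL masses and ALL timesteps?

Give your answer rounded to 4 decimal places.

Answer: 2.8161

Derivation:
Step 0: x=[5.0000 5.0000 8.0000] v=[0.0000 -2.0000 0.0000]
Step 1: x=[4.6000 4.8400 8.0000] v=[-2.0000 -0.8000 0.0000]
Step 2: x=[3.8512 4.9136 7.9872] v=[-3.7440 0.3680 -0.0640]
Step 3: x=[2.8793 5.1481 7.9685] v=[-4.8595 1.1725 -0.0934]
Step 4: x=[1.8586 5.4267 7.9642] v=[-5.1037 1.3931 -0.0216]
Step 5: x=[0.9746 5.6229 7.9969] v=[-4.4199 0.9809 0.1634]
Step 6: x=[0.3845 5.6371 8.0797] v=[-2.9504 0.0712 0.4138]
Step 7: x=[0.1839 5.4265 8.2071] v=[-1.0032 -1.0528 0.6368]
Max displacement = 2.8161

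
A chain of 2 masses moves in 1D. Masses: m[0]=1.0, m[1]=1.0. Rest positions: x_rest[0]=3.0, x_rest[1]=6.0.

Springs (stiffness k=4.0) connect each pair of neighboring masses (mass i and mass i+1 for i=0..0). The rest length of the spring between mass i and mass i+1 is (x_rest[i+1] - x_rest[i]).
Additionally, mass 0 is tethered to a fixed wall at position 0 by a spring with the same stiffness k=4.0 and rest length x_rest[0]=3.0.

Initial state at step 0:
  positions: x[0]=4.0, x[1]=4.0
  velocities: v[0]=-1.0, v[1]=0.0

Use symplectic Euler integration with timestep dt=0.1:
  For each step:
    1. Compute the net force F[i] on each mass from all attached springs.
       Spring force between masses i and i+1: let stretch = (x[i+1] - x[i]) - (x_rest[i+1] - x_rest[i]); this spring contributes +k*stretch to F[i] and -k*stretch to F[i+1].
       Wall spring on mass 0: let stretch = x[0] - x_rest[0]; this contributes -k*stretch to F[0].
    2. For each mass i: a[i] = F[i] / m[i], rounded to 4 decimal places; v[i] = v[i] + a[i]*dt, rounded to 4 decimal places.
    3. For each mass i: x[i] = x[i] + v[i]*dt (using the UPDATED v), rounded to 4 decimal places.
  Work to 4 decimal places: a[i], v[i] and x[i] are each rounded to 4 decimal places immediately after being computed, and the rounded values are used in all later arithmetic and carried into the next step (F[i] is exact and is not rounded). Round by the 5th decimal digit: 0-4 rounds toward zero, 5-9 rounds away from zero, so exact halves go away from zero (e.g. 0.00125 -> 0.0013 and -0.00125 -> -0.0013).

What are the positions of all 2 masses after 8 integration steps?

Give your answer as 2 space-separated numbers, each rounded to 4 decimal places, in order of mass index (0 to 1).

Step 0: x=[4.0000 4.0000] v=[-1.0000 0.0000]
Step 1: x=[3.7400 4.1200] v=[-2.6000 1.2000]
Step 2: x=[3.3456 4.3448] v=[-3.9440 2.2480]
Step 3: x=[2.8573 4.6496] v=[-4.8826 3.0483]
Step 4: x=[2.3264 5.0027] v=[-5.3086 3.5314]
Step 5: x=[1.8095 5.3688] v=[-5.1686 3.6609]
Step 6: x=[1.3626 5.7125] v=[-4.4687 3.4372]
Step 7: x=[1.0352 6.0022] v=[-3.2738 2.8972]
Step 8: x=[0.8651 6.2132] v=[-1.7011 2.1104]

Answer: 0.8651 6.2132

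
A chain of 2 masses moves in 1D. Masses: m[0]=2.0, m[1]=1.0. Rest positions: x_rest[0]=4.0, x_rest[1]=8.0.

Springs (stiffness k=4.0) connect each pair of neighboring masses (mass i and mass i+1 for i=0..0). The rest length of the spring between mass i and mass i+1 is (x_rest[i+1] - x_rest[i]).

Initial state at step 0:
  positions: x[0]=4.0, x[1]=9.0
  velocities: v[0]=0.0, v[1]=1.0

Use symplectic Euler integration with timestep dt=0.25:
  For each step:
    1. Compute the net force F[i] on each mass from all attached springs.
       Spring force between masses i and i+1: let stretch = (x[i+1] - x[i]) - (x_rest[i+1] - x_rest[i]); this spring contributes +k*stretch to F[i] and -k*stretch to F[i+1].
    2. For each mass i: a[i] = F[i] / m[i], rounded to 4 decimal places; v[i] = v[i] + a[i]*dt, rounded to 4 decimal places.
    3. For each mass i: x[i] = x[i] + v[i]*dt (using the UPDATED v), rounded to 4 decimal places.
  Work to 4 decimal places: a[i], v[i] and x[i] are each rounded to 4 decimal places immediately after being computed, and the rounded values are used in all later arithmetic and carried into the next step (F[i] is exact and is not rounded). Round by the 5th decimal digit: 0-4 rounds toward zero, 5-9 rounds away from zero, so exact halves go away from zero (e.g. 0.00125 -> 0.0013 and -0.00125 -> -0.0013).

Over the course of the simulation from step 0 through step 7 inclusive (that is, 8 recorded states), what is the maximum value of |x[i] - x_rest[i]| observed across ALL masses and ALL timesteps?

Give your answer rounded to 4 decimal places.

Answer: 1.1299

Derivation:
Step 0: x=[4.0000 9.0000] v=[0.0000 1.0000]
Step 1: x=[4.1250 9.0000] v=[0.5000 0.0000]
Step 2: x=[4.3594 8.7813] v=[0.9375 -0.8750]
Step 3: x=[4.6465 8.4571] v=[1.1485 -1.2969]
Step 4: x=[4.9100 8.1802] v=[1.0538 -1.1075]
Step 5: x=[5.0822 8.0858] v=[0.6889 -0.3777]
Step 6: x=[5.1299 8.2405] v=[0.1907 0.6187]
Step 7: x=[5.0664 8.6175] v=[-0.2540 1.5081]
Max displacement = 1.1299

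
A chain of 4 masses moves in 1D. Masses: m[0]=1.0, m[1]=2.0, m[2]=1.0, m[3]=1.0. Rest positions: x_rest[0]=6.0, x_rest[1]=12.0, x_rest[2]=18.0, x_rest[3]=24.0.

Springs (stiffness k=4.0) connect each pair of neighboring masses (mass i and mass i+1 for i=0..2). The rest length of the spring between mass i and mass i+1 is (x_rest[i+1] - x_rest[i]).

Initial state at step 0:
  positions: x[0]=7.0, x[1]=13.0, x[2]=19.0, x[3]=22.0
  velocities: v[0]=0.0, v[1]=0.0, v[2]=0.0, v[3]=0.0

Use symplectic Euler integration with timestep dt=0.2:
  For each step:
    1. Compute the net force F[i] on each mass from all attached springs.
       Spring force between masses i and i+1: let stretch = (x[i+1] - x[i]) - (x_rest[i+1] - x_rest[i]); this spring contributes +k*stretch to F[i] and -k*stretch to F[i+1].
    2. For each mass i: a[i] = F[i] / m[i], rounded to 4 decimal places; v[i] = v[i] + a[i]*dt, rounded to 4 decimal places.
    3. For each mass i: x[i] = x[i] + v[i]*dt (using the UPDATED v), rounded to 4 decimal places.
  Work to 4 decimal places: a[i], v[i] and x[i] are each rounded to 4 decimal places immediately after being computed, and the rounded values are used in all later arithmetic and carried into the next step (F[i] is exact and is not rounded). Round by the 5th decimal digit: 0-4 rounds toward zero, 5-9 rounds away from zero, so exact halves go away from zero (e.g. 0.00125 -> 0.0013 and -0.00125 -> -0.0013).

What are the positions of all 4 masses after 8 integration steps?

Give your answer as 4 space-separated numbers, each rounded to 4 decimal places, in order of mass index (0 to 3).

Answer: 5.9063 11.4942 19.9089 25.1967

Derivation:
Step 0: x=[7.0000 13.0000 19.0000 22.0000] v=[0.0000 0.0000 0.0000 0.0000]
Step 1: x=[7.0000 13.0000 18.5200 22.4800] v=[0.0000 0.0000 -2.4000 2.4000]
Step 2: x=[7.0000 12.9616 17.7904 23.2864] v=[0.0000 -0.1920 -3.6480 4.0320]
Step 3: x=[6.9939 12.8326 17.1676 24.1734] v=[-0.0307 -0.6451 -3.1142 4.4352]
Step 4: x=[6.9620 12.5833 16.9721 24.8995] v=[-0.1597 -1.2466 -0.9776 3.6306]
Step 5: x=[6.8695 12.2354 17.3428 25.3172] v=[-0.4627 -1.7396 1.8533 2.0887]
Step 6: x=[6.6755 11.8668 18.1722 25.4190] v=[-0.9700 -1.8430 4.1469 0.5092]
Step 7: x=[6.3521 11.5873 19.1522 25.3214] v=[-1.6170 -1.3974 4.9000 -0.4882]
Step 8: x=[5.9063 11.4942 19.9089 25.1967] v=[-2.2288 -0.4655 3.7834 -0.6236]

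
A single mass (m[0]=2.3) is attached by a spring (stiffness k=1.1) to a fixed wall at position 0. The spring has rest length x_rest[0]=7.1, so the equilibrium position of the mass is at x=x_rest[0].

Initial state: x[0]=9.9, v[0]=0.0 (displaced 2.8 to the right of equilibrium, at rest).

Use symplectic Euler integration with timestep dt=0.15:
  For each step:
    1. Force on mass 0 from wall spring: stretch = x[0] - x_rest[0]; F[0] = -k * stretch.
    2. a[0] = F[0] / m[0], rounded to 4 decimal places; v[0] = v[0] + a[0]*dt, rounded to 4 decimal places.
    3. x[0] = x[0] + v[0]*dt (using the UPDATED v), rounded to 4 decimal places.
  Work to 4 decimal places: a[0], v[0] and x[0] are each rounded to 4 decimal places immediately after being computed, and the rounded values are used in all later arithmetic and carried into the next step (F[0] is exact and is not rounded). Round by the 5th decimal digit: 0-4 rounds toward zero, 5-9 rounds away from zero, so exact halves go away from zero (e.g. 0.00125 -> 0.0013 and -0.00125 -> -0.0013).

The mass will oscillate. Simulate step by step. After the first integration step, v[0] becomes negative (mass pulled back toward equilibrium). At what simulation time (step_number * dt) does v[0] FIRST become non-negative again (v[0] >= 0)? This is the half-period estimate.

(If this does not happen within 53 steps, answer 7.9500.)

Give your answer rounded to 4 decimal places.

Answer: 4.6500

Derivation:
Step 0: x=[9.9000] v=[0.0000]
Step 1: x=[9.8699] v=[-0.2009]
Step 2: x=[9.8100] v=[-0.3996]
Step 3: x=[9.7209] v=[-0.5940]
Step 4: x=[9.6036] v=[-0.7820]
Step 5: x=[9.4594] v=[-0.9616]
Step 6: x=[9.2898] v=[-1.1309]
Step 7: x=[9.0966] v=[-1.2880]
Step 8: x=[8.8819] v=[-1.4312]
Step 9: x=[8.6481] v=[-1.5590]
Step 10: x=[8.3976] v=[-1.6701]
Step 11: x=[8.1331] v=[-1.7632]
Step 12: x=[7.8575] v=[-1.8373]
Step 13: x=[7.5738] v=[-1.8916]
Step 14: x=[7.2850] v=[-1.9256]
Step 15: x=[6.9942] v=[-1.9389]
Step 16: x=[6.7045] v=[-1.9313]
Step 17: x=[6.4191] v=[-1.9029]
Step 18: x=[6.1410] v=[-1.8541]
Step 19: x=[5.8732] v=[-1.7853]
Step 20: x=[5.6186] v=[-1.6973]
Step 21: x=[5.3800] v=[-1.5910]
Step 22: x=[5.1599] v=[-1.4676]
Step 23: x=[4.9606] v=[-1.3284]
Step 24: x=[4.7844] v=[-1.1749]
Step 25: x=[4.6331] v=[-1.0088]
Step 26: x=[4.5083] v=[-0.8318]
Step 27: x=[4.4114] v=[-0.6459]
Step 28: x=[4.3435] v=[-0.4530]
Step 29: x=[4.3052] v=[-0.2553]
Step 30: x=[4.2970] v=[-0.0548]
Step 31: x=[4.3189] v=[0.1463]
First v>=0 after going negative at step 31, time=4.6500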